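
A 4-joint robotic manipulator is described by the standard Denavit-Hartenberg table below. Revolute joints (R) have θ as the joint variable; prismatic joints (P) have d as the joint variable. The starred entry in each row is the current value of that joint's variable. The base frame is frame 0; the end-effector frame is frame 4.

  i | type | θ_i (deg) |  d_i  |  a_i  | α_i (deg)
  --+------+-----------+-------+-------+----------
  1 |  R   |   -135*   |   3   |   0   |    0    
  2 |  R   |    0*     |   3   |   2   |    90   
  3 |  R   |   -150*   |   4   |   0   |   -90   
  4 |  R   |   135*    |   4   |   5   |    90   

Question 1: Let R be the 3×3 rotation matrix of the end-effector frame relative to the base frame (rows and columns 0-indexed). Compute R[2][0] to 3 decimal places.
0.354

End-effector x-axis (col 0 of R) = (0.0670,-0.9330,0.3536)
R[2][0] = 0.3536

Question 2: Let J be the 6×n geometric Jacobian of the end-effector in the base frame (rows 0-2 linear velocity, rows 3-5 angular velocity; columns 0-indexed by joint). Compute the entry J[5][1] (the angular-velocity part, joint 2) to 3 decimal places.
1.000

axis z_1 = (0.0000,0.0000,1.0000); lever o_n−o_1 = (-5.3219,-4.6651,1.3037)
cross product → J_v[:, 1] = (4.6651,-5.3219,0.0000)
J_ω[:, 1] = z_1
entry J[5][1] = 1.0000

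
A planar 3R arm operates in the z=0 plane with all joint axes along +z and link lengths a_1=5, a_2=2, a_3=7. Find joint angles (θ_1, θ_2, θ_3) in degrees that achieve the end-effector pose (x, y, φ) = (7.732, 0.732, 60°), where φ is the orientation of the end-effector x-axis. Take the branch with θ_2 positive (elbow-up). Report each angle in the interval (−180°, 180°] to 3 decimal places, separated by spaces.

wrist centre = target − a_3·(cos φ, sin φ) = (4.2320, -5.3302)
cos θ_2 = (46.3206−5²−2²)/(2·5·2) = 0.8660; θ_2 = 29.9994° (elbow-up)
β = atan2(-5.3302,4.2320) = -51.5515°; ψ = atan2(1.0000,6.7321) = 8.4489°
θ_1 = β − ψ = -60.0004°
θ_3 = φ − θ_1 − θ_2 = 90.0011° (wrapped to (-180°,180°])

-60.000 29.999 90.001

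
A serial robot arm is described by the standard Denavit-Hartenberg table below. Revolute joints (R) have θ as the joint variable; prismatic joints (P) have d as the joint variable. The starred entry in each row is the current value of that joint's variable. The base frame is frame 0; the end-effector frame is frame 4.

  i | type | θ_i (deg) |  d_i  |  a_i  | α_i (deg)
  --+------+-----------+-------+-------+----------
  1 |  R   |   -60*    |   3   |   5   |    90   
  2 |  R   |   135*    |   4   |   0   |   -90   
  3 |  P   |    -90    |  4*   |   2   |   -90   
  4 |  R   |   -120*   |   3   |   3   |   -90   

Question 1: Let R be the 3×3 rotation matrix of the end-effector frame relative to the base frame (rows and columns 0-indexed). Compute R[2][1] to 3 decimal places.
-0.707

End-effector y-axis (col 1 of R) = (0.3536,-0.6124,-0.7071)
R[2][1] = -0.7071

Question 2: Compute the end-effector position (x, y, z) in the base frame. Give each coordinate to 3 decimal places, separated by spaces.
after link 1: o_1 = (2.5000, -4.3301, 3.0000)
after link 2: o_2 = (-0.9641, -6.3301, 3.0000)
after link 3: o_3 = (-4.1104, -4.8806, 0.1716)
after link 4: o_4 = (-4.7905, -0.7025, 0.4558)

-4.791 -0.703 0.456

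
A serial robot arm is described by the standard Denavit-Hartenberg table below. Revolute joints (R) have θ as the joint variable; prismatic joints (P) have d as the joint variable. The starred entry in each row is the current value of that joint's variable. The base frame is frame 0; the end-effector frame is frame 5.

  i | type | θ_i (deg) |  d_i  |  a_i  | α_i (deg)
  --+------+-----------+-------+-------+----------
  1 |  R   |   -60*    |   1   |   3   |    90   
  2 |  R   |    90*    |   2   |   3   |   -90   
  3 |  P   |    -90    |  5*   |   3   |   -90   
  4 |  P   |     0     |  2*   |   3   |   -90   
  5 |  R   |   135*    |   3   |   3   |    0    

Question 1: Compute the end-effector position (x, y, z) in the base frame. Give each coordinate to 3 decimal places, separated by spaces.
-4.591 -3.805 3.879

after link 1: o_1 = (1.5000, -2.5981, 1.0000)
after link 2: o_2 = (-0.2321, -3.5981, 4.0000)
after link 3: o_3 = (-5.3301, -0.7679, 4.0000)
after link 4: o_4 = (-7.9282, -2.2679, 6.0000)
after link 5: o_5 = (-4.5911, -3.8054, 3.8787)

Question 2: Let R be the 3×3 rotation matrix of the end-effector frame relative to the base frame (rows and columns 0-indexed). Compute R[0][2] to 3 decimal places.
End-effector z-axis (col 2 of R) = (0.5000,-0.8660,0.0000)
R[0][2] = 0.5000

0.500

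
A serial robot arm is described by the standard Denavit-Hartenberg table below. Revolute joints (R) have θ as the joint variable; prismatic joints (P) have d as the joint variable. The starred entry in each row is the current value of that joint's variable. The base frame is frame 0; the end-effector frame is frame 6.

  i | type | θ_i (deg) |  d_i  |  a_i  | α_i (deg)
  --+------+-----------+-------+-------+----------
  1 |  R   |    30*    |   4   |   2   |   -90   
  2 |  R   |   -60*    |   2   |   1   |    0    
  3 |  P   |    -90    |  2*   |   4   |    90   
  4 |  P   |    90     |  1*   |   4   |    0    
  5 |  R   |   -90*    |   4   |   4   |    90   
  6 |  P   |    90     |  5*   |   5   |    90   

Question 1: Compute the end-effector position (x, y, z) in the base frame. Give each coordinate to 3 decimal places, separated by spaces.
-9.665 -2.116 0.206

after link 1: o_1 = (1.7321, 1.0000, 4.0000)
after link 2: o_2 = (1.1651, 2.9821, 4.8660)
after link 3: o_3 = (-2.8349, 2.9821, 6.8660)
after link 4: o_4 = (-5.2679, 6.1962, 6.0000)
after link 5: o_5 = (-10.0000, 3.4641, 4.5359)
after link 6: o_6 = (-9.6651, -2.1160, 0.2058)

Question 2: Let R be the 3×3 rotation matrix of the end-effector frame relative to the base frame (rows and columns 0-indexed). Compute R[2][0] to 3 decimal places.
End-effector x-axis (col 0 of R) = (-0.4330,-0.2500,-0.8660)
R[2][0] = -0.8660

-0.866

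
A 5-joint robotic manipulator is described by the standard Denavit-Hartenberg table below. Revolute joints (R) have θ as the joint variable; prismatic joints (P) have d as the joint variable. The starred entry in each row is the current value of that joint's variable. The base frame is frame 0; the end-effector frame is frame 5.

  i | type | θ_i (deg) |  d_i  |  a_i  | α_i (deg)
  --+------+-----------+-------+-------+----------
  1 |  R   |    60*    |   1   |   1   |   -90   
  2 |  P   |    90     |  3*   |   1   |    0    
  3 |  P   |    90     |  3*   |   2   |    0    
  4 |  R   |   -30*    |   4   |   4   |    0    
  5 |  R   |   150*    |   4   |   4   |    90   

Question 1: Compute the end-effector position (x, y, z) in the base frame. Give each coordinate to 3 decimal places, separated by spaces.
after link 1: o_1 = (0.5000, 0.8660, 1.0000)
after link 2: o_2 = (-2.0981, 2.3660, 0.0000)
after link 3: o_3 = (-5.6962, 2.1340, 0.0000)
after link 4: o_4 = (-10.8923, 1.1340, -2.0000)
after link 5: o_5 = (-13.3564, 4.8660, 1.4641)

-13.356 4.866 1.464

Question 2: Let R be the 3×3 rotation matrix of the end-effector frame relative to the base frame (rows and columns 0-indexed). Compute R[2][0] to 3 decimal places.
End-effector x-axis (col 0 of R) = (0.2500,0.4330,0.8660)
R[2][0] = 0.8660

0.866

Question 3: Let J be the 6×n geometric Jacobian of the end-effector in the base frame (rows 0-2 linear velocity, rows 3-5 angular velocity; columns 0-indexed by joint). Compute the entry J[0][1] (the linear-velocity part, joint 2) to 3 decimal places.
-0.866

prismatic axis z_1 = (-0.8660,0.5000,0.0000)
J_v[:, 1] = z_1; J_ω[:, 1] = (0,0,0)
entry J[0][1] = -0.8660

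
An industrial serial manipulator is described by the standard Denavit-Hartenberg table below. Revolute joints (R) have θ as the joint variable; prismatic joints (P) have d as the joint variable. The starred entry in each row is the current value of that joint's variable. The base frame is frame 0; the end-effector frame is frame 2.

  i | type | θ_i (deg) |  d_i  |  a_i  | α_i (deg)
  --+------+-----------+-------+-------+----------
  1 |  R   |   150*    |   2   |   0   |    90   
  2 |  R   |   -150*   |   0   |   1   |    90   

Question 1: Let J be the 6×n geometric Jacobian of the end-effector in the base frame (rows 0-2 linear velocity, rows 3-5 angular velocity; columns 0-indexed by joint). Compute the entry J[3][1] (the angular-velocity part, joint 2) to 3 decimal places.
0.500

axis z_1 = (0.5000,0.8660,0.0000); lever o_n−o_1 = (0.7500,-0.4330,-0.5000)
cross product → J_v[:, 1] = (-0.4330,0.2500,-0.8660)
J_ω[:, 1] = z_1
entry J[3][1] = 0.5000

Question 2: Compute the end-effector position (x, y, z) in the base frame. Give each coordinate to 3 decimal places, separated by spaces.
0.750 -0.433 1.500

after link 1: o_1 = (0.0000, 0.0000, 2.0000)
after link 2: o_2 = (0.7500, -0.4330, 1.5000)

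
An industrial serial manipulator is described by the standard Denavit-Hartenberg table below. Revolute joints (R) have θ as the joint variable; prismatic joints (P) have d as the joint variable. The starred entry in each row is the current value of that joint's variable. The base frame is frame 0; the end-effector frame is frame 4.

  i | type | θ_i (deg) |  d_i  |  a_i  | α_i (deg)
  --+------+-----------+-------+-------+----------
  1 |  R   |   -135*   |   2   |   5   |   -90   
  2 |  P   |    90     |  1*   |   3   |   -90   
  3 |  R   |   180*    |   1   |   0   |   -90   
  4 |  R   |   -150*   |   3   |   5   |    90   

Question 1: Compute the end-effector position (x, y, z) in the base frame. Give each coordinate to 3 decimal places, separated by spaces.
after link 1: o_1 = (-3.5355, -3.5355, 2.0000)
after link 2: o_2 = (-2.8284, -4.2426, -1.0000)
after link 3: o_3 = (-2.1213, -3.5355, -1.0000)
after link 4: o_4 = (1.7678, -3.8891, -5.3301)

1.768 -3.889 -5.330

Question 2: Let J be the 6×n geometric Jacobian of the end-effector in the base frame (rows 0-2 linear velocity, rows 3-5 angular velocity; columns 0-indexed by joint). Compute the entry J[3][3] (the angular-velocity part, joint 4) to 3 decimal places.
0.707

axis z_3 = (0.7071,-0.7071,0.0000); lever o_n−o_3 = (3.8891,-0.3536,-4.3301)
cross product → J_v[:, 3] = (3.0619,3.0619,2.5000)
J_ω[:, 3] = z_3
entry J[3][3] = 0.7071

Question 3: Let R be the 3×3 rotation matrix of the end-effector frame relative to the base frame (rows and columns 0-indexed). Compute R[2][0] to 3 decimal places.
-0.866

End-effector x-axis (col 0 of R) = (0.3536,0.3536,-0.8660)
R[2][0] = -0.8660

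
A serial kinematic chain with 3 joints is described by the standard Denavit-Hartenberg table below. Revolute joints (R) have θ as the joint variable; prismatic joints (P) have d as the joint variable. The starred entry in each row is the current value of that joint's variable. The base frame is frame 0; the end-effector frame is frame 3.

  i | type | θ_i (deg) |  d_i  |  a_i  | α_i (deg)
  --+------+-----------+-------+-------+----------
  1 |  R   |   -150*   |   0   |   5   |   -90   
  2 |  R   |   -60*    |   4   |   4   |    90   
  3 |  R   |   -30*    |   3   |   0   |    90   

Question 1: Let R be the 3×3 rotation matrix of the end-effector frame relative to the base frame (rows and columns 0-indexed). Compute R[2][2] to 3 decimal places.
-0.433

End-effector z-axis (col 2 of R) = (-0.2165,0.8750,-0.4330)
R[2][2] = -0.4330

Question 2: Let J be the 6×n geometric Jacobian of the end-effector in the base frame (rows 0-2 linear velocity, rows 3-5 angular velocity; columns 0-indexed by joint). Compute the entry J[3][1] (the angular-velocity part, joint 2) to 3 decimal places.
axis z_1 = (0.5000,-0.8660,0.0000); lever o_n−o_1 = (2.5179,-3.1651,4.9641)
cross product → J_v[:, 1] = (-4.2990,-2.4821,0.5981)
J_ω[:, 1] = z_1
entry J[3][1] = 0.5000

0.500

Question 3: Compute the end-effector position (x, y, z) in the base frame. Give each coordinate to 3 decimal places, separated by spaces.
-1.812 -5.665 4.964

after link 1: o_1 = (-4.3301, -2.5000, 0.0000)
after link 2: o_2 = (-4.0622, -6.9641, 3.4641)
after link 3: o_3 = (-1.8122, -5.6651, 4.9641)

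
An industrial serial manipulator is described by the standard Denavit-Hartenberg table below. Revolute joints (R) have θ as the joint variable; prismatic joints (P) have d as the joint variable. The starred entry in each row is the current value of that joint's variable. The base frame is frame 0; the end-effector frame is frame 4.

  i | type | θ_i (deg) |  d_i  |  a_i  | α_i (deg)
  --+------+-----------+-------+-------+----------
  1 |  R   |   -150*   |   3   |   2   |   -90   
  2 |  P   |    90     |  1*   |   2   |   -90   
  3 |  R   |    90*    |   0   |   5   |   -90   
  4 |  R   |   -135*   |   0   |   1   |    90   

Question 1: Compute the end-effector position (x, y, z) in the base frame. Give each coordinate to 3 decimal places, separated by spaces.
-2.766 2.205 1.000

after link 1: o_1 = (-1.7321, -1.0000, 3.0000)
after link 2: o_2 = (-1.2321, -1.8660, 1.0000)
after link 3: o_3 = (-3.7321, 2.4641, 1.0000)
after link 4: o_4 = (-2.7661, 2.2053, 1.0000)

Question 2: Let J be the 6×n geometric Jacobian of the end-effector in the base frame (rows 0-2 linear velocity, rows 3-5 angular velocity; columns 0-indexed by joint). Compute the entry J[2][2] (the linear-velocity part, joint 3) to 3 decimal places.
4.293

axis z_2 = (0.8660,0.5000,-0.0000); lever o_n−o_2 = (-1.5341,4.0713,-0.0000)
cross product → J_v[:, 2] = (-0.0000,0.0000,4.2929)
J_ω[:, 2] = z_2
entry J[2][2] = 4.2929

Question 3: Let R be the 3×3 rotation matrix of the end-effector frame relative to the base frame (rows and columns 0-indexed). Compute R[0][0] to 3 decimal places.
End-effector x-axis (col 0 of R) = (0.9659,-0.2588,-0.0000)
R[0][0] = 0.9659

0.966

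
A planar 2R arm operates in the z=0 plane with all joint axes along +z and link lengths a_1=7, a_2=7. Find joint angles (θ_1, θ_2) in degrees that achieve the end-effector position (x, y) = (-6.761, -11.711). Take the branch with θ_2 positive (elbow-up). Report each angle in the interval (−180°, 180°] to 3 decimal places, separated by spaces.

cos θ_2 = (182.8586−7²−7²)/(2·7·7) = 0.8659; θ_2 = 30.0139° (elbow-up)
β = atan2(-11.7110,-6.7610) = -119.9987°; ψ = atan2(3.5015,13.0613) = 15.0069°
θ_1 = β − ψ = -135.0056°

-135.006 30.014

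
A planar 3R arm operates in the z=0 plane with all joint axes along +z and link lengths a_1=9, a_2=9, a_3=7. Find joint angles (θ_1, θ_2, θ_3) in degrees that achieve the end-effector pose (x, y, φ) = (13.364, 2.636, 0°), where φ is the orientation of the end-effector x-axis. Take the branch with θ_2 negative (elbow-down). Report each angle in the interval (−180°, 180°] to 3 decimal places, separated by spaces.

wrist centre = target − a_3·(cos φ, sin φ) = (6.3640, 2.6360)
cos θ_2 = (47.4490−9²−9²)/(2·9·9) = -0.7071; θ_2 = -134.9999° (elbow-down)
β = atan2(2.6360,6.3640) = 22.4996°; ψ = atan2(-6.3640,2.6361) = -67.4999°
θ_1 = β − ψ = 89.9995°
θ_3 = φ − θ_1 − θ_2 = 45.0004° (wrapped to (-180°,180°])

90.000 -135.000 45.000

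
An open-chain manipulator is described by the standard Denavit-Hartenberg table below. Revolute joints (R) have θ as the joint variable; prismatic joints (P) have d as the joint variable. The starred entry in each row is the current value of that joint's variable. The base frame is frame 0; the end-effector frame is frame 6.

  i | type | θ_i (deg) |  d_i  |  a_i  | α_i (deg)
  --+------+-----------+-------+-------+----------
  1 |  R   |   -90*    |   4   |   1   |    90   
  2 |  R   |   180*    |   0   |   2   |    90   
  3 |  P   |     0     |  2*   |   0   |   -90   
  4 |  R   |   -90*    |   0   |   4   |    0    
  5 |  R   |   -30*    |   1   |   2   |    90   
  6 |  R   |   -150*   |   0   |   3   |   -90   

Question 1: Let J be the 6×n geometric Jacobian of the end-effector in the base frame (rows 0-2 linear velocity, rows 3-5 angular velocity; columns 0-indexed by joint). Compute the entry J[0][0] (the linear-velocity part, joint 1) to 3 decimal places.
-1.299

axis z_0 = ẑ; lever o_n−o_0 = (0.5000,1.2990,9.4821)
cross product → J_v[:, 0] = (-1.2990,0.5000,0.0000)
J_ω[:, 0] = z_0
entry J[0][0] = -1.2990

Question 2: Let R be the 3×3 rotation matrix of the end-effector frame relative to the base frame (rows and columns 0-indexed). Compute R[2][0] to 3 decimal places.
End-effector x-axis (col 0 of R) = (0.5000,0.4330,-0.7500)
R[2][0] = -0.7500

-0.750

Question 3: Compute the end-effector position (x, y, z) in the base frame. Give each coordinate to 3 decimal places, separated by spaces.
0.500 1.299 9.482

after link 1: o_1 = (0.0000, -1.0000, 4.0000)
after link 2: o_2 = (-0.0000, 1.0000, 4.0000)
after link 3: o_3 = (-0.0000, 1.0000, 6.0000)
after link 4: o_4 = (0.0000, 1.0000, 10.0000)
after link 5: o_5 = (-1.0000, -0.0000, 11.7321)
after link 6: o_6 = (0.5000, 1.2990, 9.4821)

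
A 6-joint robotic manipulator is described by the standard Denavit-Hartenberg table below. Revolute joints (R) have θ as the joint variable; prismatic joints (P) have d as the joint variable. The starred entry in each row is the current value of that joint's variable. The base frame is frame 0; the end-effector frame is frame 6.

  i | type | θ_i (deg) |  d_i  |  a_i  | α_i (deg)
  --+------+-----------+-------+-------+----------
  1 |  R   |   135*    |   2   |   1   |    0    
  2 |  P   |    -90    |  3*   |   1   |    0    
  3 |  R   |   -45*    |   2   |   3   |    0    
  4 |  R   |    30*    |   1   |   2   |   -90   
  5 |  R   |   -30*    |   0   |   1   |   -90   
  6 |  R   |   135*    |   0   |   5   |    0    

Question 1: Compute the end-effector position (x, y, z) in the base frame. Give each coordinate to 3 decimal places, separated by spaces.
after link 1: o_1 = (-0.7071, 0.7071, 2.0000)
after link 2: o_2 = (0.0000, 1.4142, 5.0000)
after link 3: o_3 = (3.0000, 1.4142, 7.0000)
after link 4: o_4 = (4.7321, 2.4142, 8.0000)
after link 5: o_5 = (5.4821, 2.8472, 8.5000)
after link 6: o_6 = (4.5982, -1.7456, 6.7322)

4.598 -1.746 6.732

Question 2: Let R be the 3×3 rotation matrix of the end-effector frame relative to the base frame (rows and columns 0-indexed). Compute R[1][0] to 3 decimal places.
End-effector x-axis (col 0 of R) = (-0.1768,-0.9186,-0.3536)
R[1][0] = -0.9186

-0.919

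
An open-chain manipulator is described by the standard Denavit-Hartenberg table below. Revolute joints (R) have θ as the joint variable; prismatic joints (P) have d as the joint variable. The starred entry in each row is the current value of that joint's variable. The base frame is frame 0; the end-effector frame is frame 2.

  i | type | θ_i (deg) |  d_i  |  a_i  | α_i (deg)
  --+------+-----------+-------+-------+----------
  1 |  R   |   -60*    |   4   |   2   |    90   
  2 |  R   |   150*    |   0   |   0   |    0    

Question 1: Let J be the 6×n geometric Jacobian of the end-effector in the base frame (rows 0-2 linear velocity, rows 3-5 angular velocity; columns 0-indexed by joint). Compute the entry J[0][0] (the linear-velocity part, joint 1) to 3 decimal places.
1.732

axis z_0 = ẑ; lever o_n−o_0 = (1.0000,-1.7321,4.0000)
cross product → J_v[:, 0] = (1.7321,1.0000,-0.0000)
J_ω[:, 0] = z_0
entry J[0][0] = 1.7321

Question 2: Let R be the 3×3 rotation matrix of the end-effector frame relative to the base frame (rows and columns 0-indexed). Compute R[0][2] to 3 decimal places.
End-effector z-axis (col 2 of R) = (-0.8660,-0.5000,0.0000)
R[0][2] = -0.8660

-0.866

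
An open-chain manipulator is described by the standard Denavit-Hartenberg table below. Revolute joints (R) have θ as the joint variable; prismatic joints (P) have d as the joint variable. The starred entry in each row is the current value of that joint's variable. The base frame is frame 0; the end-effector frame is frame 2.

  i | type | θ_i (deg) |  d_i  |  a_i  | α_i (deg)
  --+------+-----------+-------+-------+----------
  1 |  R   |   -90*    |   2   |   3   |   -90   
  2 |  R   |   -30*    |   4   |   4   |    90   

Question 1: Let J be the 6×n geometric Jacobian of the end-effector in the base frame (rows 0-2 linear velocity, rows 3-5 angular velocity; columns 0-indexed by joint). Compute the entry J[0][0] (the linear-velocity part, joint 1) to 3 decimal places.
axis z_0 = ẑ; lever o_n−o_0 = (4.0000,-6.4641,4.0000)
cross product → J_v[:, 0] = (6.4641,4.0000,-0.0000)
J_ω[:, 0] = z_0
entry J[0][0] = 6.4641

6.464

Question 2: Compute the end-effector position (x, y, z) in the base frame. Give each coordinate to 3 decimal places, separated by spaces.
4.000 -6.464 4.000

after link 1: o_1 = (0.0000, -3.0000, 2.0000)
after link 2: o_2 = (4.0000, -6.4641, 4.0000)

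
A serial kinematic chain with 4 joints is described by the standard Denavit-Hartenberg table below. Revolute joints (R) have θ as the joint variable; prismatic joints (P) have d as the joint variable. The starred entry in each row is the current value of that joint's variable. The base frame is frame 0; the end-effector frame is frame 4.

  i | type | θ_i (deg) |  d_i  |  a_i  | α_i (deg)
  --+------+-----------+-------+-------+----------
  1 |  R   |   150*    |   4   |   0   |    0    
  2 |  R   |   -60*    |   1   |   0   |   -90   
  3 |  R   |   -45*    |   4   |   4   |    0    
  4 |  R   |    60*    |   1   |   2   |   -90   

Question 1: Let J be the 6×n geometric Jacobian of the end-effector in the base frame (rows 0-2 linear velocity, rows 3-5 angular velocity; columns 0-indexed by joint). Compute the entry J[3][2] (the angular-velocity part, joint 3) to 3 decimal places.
-1.000

axis z_2 = (-1.0000,-0.0000,0.0000); lever o_n−o_2 = (-5.0000,4.7603,2.3108)
cross product → J_v[:, 2] = (-0.0000,2.3108,-4.7603)
J_ω[:, 2] = z_2
entry J[3][2] = -1.0000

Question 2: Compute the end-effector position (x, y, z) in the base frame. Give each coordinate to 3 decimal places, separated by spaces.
after link 1: o_1 = (0.0000, 0.0000, 4.0000)
after link 2: o_2 = (0.0000, 0.0000, 5.0000)
after link 3: o_3 = (-4.0000, 2.8284, 7.8284)
after link 4: o_4 = (-5.0000, 4.7603, 7.3108)

-5.000 4.760 7.311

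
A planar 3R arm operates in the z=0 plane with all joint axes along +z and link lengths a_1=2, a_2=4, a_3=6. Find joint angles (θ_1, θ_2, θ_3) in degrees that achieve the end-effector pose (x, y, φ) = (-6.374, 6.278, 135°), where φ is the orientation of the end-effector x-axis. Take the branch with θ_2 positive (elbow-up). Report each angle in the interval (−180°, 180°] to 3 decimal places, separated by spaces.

wrist centre = target − a_3·(cos φ, sin φ) = (-2.1314, 2.0354)
cos θ_2 = (8.6854−2²−4²)/(2·2·4) = -0.7072; θ_2 = 135.0046° (elbow-up)
β = atan2(2.0354,-2.1314) = 136.3198°; ψ = atan2(2.8282,-0.8287) = 106.3304°
θ_1 = β − ψ = 29.9894°
θ_3 = φ − θ_1 − θ_2 = -29.9940° (wrapped to (-180°,180°])

29.989 135.005 -29.994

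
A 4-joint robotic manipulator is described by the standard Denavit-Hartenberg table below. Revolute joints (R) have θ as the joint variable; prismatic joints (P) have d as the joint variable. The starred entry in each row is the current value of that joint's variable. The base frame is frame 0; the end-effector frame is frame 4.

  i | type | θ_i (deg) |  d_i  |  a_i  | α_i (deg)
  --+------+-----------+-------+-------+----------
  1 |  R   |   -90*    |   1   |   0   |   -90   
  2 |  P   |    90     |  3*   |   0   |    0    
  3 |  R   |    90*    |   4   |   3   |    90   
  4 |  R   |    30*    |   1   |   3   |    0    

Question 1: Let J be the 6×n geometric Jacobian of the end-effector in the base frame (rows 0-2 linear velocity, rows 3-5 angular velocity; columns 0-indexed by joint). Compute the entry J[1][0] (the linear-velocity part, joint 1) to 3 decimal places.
axis z_0 = ẑ; lever o_n−o_0 = (8.5000,5.5981,-0.0000)
cross product → J_v[:, 0] = (-5.5981,8.5000,0.0000)
J_ω[:, 0] = z_0
entry J[1][0] = 8.5000

8.500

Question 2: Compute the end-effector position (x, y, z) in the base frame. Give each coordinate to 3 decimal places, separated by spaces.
after link 1: o_1 = (0.0000, 0.0000, 1.0000)
after link 2: o_2 = (3.0000, 0.0000, 1.0000)
after link 3: o_3 = (7.0000, 3.0000, 1.0000)
after link 4: o_4 = (8.5000, 5.5981, -0.0000)

8.500 5.598 -0.000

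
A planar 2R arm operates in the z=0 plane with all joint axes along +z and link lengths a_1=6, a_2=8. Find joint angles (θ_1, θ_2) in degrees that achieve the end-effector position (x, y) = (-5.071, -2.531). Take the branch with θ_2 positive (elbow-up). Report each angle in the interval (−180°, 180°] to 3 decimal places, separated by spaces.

cos θ_2 = (32.1210−6²−8²)/(2·6·8) = -0.7071; θ_2 = 134.9973° (elbow-up)
β = atan2(-2.5310,-5.0710) = -153.4756°; ψ = atan2(5.6571,0.3434) = 86.5261°
θ_1 = β − ψ = -240.0018°

119.998 134.997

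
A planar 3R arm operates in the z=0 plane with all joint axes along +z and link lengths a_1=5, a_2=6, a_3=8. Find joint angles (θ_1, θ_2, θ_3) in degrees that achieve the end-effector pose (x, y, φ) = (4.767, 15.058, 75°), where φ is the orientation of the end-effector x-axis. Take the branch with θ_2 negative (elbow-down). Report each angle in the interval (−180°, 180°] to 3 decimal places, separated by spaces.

wrist centre = target − a_3·(cos φ, sin φ) = (2.6964, 7.3306)
cos θ_2 = (61.0084−5²−6²)/(2·5·6) = 0.0001; θ_2 = -89.9920° (elbow-down)
β = atan2(7.3306,2.6964) = 69.8047°; ψ = atan2(-6.0000,5.0008) = -50.1897°
θ_1 = β − ψ = 119.9944°
θ_3 = φ − θ_1 − θ_2 = 44.9976° (wrapped to (-180°,180°])

119.994 -89.992 44.998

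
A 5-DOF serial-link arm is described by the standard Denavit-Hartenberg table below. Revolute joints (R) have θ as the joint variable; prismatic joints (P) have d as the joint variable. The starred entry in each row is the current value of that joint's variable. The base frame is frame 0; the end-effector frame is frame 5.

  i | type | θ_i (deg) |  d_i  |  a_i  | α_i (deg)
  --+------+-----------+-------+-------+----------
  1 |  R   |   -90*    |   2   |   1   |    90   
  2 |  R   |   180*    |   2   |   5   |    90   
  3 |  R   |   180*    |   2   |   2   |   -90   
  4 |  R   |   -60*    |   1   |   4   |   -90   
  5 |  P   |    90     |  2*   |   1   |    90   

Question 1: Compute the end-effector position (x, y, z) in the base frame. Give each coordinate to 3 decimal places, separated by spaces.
after link 1: o_1 = (0.0000, -1.0000, 2.0000)
after link 2: o_2 = (-2.0000, 4.0000, 2.0000)
after link 3: o_3 = (-2.0000, 2.0000, 4.0000)
after link 4: o_4 = (-1.0000, -0.0000, 7.4641)
after link 5: o_5 = (-2.0000, -1.7321, 6.4641)

-2.000 -1.732 6.464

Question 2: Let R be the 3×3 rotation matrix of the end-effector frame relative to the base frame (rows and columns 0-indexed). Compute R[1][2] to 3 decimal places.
End-effector z-axis (col 2 of R) = (-0.0000,-0.5000,0.8660)
R[1][2] = -0.5000

-0.500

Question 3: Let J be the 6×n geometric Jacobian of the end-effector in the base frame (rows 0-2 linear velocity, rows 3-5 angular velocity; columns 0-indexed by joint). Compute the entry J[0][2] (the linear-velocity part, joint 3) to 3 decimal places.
axis z_2 = (0.0000,-0.0000,1.0000); lever o_n−o_2 = (-0.0000,-5.7321,4.4641)
cross product → J_v[:, 2] = (5.7321,-0.0000,-0.0000)
J_ω[:, 2] = z_2
entry J[0][2] = 5.7321

5.732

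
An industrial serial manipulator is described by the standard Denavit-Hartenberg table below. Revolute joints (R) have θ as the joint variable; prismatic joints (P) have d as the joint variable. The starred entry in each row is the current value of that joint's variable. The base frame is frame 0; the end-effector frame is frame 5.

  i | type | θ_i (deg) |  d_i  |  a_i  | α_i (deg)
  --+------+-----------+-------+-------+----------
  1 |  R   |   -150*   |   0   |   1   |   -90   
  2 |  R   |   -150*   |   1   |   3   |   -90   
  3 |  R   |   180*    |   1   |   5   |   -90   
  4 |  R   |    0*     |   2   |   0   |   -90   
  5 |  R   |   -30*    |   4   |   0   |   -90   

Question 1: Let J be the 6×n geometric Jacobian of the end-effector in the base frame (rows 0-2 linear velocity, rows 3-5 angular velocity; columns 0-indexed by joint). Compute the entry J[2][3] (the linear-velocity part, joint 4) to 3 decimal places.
axis z_3 = (0.5000,-0.8660,0.0000); lever o_n−o_3 = (2.7321,-0.7321,-3.4641)
cross product → J_v[:, 3] = (3.0000,1.7321,2.0000)
J_ω[:, 3] = z_3
entry J[2][3] = 2.0000

2.000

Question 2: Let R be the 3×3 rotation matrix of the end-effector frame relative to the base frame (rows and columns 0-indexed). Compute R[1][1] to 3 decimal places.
End-effector y-axis (col 1 of R) = (-0.4330,-0.2500,0.8660)
R[1][1] = -0.2500

-0.250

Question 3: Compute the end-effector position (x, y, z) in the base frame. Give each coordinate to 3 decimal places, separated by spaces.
0.433 -3.214 -3.598

after link 1: o_1 = (-0.8660, -0.5000, 0.0000)
after link 2: o_2 = (1.8840, -0.0670, 1.5000)
after link 3: o_3 = (-2.2990, -2.4821, -0.1340)
after link 4: o_4 = (-1.2990, -4.2141, -0.1340)
after link 5: o_5 = (0.4330, -3.2141, -3.5981)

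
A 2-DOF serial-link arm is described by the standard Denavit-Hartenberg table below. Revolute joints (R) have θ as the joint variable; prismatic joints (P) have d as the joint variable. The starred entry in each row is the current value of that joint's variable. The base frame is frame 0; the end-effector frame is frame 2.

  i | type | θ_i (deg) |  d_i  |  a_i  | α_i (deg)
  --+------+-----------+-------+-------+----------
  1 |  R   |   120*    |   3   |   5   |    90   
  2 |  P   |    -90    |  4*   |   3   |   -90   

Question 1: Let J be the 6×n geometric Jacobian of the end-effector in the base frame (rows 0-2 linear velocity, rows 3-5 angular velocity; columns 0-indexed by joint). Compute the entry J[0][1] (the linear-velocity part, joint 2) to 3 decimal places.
prismatic axis z_1 = (0.8660,0.5000,0.0000)
J_v[:, 1] = z_1; J_ω[:, 1] = (0,0,0)
entry J[0][1] = 0.8660

0.866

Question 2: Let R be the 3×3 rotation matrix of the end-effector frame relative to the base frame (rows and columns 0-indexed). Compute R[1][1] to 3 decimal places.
-0.500

End-effector y-axis (col 1 of R) = (-0.8660,-0.5000,-0.0000)
R[1][1] = -0.5000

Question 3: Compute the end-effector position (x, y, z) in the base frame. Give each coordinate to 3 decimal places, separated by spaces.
after link 1: o_1 = (-2.5000, 4.3301, 3.0000)
after link 2: o_2 = (0.9641, 6.3301, 0.0000)

0.964 6.330 0.000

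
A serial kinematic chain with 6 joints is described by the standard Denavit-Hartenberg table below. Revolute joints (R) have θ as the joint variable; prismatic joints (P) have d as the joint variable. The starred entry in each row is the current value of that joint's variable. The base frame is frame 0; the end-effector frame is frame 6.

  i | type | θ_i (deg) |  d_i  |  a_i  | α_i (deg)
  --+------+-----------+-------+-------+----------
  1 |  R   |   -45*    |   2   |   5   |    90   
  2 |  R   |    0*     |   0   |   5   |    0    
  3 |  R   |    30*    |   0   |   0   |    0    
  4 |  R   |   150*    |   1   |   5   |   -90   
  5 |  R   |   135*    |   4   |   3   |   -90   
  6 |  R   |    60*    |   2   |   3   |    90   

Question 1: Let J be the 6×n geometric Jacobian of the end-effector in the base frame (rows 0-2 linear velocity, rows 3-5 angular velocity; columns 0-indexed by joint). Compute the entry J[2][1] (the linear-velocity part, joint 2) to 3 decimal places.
axis z_1 = (-0.7071,-0.7071,0.0000); lever o_n−o_1 = (3.7929,-2.7071,-1.4019)
cross product → J_v[:, 1] = (0.9913,-0.9913,4.5962)
J_ω[:, 1] = z_1
entry J[2][1] = 4.5962

4.596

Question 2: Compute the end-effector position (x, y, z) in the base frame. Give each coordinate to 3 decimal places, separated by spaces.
7.328 -6.243 0.598

after link 1: o_1 = (3.5355, -3.5355, 2.0000)
after link 2: o_2 = (7.0711, -7.0711, 2.0000)
after link 3: o_3 = (7.0711, -7.0711, 2.0000)
after link 4: o_4 = (2.8284, -4.2426, 2.0000)
after link 5: o_5 = (5.8284, -4.2426, -2.0000)
after link 6: o_6 = (7.3284, -6.2426, 0.5981)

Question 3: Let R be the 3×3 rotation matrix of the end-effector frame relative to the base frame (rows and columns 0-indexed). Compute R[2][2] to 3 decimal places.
-0.500

End-effector z-axis (col 2 of R) = (0.8660,0.0000,-0.5000)
R[2][2] = -0.5000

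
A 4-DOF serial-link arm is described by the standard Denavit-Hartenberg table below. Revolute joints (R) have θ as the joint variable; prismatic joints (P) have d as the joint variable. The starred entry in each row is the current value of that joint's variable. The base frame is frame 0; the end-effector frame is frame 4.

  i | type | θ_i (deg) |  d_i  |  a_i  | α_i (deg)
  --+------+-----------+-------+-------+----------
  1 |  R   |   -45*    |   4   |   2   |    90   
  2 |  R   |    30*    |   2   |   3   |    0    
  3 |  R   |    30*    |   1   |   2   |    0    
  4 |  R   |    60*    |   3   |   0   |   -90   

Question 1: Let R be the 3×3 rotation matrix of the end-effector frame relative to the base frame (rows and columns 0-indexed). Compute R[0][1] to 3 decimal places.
End-effector y-axis (col 1 of R) = (0.7071,0.7071,-0.0000)
R[0][1] = 0.7071

0.707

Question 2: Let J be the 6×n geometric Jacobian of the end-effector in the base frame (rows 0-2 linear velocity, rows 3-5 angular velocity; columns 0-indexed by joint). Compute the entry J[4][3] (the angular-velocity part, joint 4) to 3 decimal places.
-0.707

axis z_3 = (-0.7071,-0.7071,0.0000); lever o_n−o_3 = (-2.1213,-2.1213,0.0000)
cross product → J_v[:, 3] = (0.0000,-0.0000,0.0000)
J_ω[:, 3] = z_3
entry J[4][3] = -0.7071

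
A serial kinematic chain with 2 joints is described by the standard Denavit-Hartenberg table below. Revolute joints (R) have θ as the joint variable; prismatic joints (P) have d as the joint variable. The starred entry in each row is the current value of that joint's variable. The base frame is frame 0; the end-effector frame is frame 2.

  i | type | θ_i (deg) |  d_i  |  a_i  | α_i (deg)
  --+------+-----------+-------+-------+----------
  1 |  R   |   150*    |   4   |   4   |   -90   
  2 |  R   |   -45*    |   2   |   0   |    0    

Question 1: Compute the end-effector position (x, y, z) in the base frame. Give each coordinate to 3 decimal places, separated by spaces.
-4.464 0.268 4.000

after link 1: o_1 = (-3.4641, 2.0000, 4.0000)
after link 2: o_2 = (-4.4641, 0.2679, 4.0000)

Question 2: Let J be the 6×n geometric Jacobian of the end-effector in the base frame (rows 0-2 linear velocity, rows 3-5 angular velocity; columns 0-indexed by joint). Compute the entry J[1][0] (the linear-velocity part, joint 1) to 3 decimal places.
axis z_0 = ẑ; lever o_n−o_0 = (-4.4641,0.2679,4.0000)
cross product → J_v[:, 0] = (-0.2679,-4.4641,0.0000)
J_ω[:, 0] = z_0
entry J[1][0] = -4.4641

-4.464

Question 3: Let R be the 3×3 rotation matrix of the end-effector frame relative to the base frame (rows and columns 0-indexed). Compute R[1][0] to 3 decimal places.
End-effector x-axis (col 0 of R) = (-0.6124,0.3536,0.7071)
R[1][0] = 0.3536

0.354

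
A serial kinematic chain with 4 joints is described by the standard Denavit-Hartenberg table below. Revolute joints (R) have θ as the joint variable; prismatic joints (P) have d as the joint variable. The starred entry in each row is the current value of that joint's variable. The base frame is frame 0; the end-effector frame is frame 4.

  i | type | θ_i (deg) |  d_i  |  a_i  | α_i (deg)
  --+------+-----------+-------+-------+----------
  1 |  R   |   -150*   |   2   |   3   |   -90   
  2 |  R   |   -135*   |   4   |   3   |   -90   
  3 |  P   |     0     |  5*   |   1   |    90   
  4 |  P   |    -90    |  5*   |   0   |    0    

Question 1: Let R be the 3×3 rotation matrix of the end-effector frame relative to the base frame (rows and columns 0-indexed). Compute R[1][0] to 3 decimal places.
End-effector x-axis (col 0 of R) = (0.6124,0.3536,-0.7071)
R[1][0] = 0.3536

0.354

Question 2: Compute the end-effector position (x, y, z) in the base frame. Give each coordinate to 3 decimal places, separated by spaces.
after link 1: o_1 = (-2.5981, -1.5000, 2.0000)
after link 2: o_2 = (1.2390, -3.9034, 4.1213)
after link 3: o_3 = (-1.2104, -5.3177, 8.3640)
after link 4: o_4 = (1.2896, -9.6478, 8.3640)

1.290 -9.648 8.364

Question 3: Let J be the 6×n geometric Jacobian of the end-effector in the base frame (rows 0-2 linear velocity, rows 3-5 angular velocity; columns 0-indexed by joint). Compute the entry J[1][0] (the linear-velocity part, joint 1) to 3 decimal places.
axis z_0 = ẑ; lever o_n−o_0 = (1.2896,-9.6478,8.3640)
cross product → J_v[:, 0] = (9.6478,1.2896,-0.0000)
J_ω[:, 0] = z_0
entry J[1][0] = 1.2896

1.290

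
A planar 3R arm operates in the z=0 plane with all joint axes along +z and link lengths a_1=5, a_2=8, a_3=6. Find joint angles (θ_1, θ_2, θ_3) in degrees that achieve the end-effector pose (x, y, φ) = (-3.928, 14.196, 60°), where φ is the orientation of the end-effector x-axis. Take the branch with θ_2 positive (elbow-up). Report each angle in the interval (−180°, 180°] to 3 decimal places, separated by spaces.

89.997 60.005 -90.001

wrist centre = target − a_3·(cos φ, sin φ) = (-6.9280, 8.9998)
cos θ_2 = (128.9944−5²−8²)/(2·5·8) = 0.4999; θ_2 = 60.0046° (elbow-up)
β = atan2(8.9998,-6.9280) = 127.5887°; ψ = atan2(6.9285,8.9994) = 37.5921°
θ_1 = β − ψ = 89.9967°
θ_3 = φ − θ_1 − θ_2 = -90.0013° (wrapped to (-180°,180°])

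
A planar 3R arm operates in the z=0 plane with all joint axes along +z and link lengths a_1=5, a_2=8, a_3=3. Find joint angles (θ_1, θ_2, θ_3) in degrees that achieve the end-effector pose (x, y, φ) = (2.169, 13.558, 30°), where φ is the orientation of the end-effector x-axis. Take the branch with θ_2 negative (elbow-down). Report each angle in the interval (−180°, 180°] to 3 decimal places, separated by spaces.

119.991 -44.989 -45.002

wrist centre = target − a_3·(cos φ, sin φ) = (-0.4291, 12.0580)
cos θ_2 = (145.5795−5²−8²)/(2·5·8) = 0.7072; θ_2 = -44.9889° (elbow-down)
β = atan2(12.0580,-0.4291) = 92.0380°; ψ = atan2(-5.6558,10.6579) = -27.9532°
θ_1 = β − ψ = 119.9911°
θ_3 = φ − θ_1 − θ_2 = -45.0022° (wrapped to (-180°,180°])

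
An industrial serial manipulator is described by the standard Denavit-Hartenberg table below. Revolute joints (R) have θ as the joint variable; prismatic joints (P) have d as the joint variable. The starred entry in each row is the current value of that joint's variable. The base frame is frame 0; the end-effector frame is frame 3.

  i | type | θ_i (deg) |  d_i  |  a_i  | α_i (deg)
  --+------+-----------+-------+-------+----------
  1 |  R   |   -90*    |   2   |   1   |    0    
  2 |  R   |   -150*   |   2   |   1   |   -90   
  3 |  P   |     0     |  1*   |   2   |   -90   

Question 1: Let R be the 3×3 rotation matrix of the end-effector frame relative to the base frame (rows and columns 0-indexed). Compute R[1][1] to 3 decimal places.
0.500

End-effector y-axis (col 1 of R) = (0.8660,0.5000,-0.0000)
R[1][1] = 0.5000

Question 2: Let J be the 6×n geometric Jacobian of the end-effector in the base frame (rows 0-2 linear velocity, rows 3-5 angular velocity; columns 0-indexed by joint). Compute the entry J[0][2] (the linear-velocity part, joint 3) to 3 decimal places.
-0.866

prismatic axis z_2 = (-0.8660,-0.5000,0.0000)
J_v[:, 2] = z_2; J_ω[:, 2] = (0,0,0)
entry J[0][2] = -0.8660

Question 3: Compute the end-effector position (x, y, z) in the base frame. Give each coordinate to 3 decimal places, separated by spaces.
-2.366 1.098 4.000

after link 1: o_1 = (0.0000, -1.0000, 2.0000)
after link 2: o_2 = (-0.5000, -0.1340, 4.0000)
after link 3: o_3 = (-2.3660, 1.0981, 4.0000)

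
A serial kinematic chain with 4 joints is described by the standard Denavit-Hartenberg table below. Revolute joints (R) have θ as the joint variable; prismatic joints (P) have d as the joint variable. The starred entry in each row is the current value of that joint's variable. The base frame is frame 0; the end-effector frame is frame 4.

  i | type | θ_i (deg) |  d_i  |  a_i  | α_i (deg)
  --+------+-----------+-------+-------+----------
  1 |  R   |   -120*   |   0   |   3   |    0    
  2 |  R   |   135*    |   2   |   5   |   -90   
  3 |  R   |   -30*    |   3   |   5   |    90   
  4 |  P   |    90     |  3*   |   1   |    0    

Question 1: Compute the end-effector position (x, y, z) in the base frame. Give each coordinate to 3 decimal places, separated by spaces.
after link 1: o_1 = (-1.5000, -2.5981, 0.0000)
after link 2: o_2 = (3.3296, -1.3040, 2.0000)
after link 3: o_3 = (6.7358, 2.7145, 4.5000)
after link 4: o_4 = (5.0280, 3.2922, 7.0981)

5.028 3.292 7.098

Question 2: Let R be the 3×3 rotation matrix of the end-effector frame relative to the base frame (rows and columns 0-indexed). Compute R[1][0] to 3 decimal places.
0.966

End-effector x-axis (col 0 of R) = (-0.2588,0.9659,0.0000)
R[1][0] = 0.9659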